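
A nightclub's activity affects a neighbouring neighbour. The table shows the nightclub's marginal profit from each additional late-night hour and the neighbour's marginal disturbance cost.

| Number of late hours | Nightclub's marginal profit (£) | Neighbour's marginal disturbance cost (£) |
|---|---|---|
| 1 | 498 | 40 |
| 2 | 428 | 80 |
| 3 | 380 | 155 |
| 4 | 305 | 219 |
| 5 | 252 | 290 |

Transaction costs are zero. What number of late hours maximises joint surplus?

Bargaining reaches the level where marginal profit last exceeds marginal disturbance cost.
That holds through level 4 (305 ≥ 219) but not at 5 (252 < 290).

4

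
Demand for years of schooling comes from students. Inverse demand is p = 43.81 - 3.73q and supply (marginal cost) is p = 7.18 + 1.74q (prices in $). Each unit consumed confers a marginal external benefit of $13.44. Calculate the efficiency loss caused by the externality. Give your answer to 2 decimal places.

Market equilibrium (private): 7.18 + 1.74q = 43.81 - 3.73q → q_m = 6.6965.
Social marginal benefit = demand + MEB = 57.25 - 3.73q.
Set SMB = MC: 57.25 - 3.73q = 7.18 + 1.74q → q* = 9.1536.
Height of the DWL triangle at q_m is SMB(q_m) − MC(q_m) = MEB(q_m) = 13.4400.
DWL = ½ × 2.4571 × 13.4400 = 16.5117.

DWL = $16.51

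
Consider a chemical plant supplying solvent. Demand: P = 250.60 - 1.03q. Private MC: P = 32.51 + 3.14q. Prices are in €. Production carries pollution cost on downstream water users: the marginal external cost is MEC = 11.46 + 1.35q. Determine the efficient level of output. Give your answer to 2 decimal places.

Social marginal cost = private MC + MEC = 43.97 + 4.49q.
Set SMC = demand: 43.97 + 4.49q = 250.60 - 1.03q → q* = 37.4330.

q* = 37.43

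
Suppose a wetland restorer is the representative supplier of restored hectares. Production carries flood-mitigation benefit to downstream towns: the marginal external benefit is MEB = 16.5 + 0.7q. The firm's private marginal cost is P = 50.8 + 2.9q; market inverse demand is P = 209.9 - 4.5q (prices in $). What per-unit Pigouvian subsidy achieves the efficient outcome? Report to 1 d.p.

Social marginal cost = private MC − MEB = 34.3 + 2.2q.
Set SMC = demand: 34.3 + 2.2q = 209.9 - 4.5q → q* = 26.2090.
The Pigouvian subsidy equals MEB at q*: 16.5 + 0.7×26.2090 = 34.8463.

subsidy = $34.8 per unit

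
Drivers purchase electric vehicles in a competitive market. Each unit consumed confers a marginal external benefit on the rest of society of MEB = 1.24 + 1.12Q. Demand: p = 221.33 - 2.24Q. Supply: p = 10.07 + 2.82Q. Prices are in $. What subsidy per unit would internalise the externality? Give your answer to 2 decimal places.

subsidy = $61.65 per unit

Social marginal benefit = demand + MEB = 222.57 - 1.12Q.
Set SMB = MC: 222.57 - 1.12Q = 10.07 + 2.82Q → Q* = 53.9340.
The Pigouvian subsidy equals MEB at Q*: 1.24 + 1.12×53.9340 = 61.6461.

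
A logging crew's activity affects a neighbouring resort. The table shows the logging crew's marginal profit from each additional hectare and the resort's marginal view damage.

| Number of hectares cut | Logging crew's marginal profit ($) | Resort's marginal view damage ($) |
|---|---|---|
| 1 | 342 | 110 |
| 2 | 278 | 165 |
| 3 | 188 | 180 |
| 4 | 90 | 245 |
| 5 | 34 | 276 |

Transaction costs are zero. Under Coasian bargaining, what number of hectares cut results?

3

Bargaining reaches the level where marginal profit last exceeds marginal view damage.
That holds through level 3 (188 ≥ 180) but not at 4 (90 < 245).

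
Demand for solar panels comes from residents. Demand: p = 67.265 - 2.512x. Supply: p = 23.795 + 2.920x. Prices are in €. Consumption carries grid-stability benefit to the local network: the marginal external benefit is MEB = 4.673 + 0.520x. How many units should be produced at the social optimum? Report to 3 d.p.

Social marginal benefit = demand + MEB = 71.938 - 1.992x.
Set SMB = MC: 71.938 - 1.992x = 23.795 + 2.920x → x* = 9.8011.

x* = 9.801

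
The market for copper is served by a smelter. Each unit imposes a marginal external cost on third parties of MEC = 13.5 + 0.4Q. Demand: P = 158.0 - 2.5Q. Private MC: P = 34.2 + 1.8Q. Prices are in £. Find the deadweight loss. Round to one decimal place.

DWL = £66.6

Market equilibrium (private): 34.2 + 1.8Q = 158.0 - 2.5Q → Q_m = 28.7907.
Social marginal cost = private MC + MEC = 47.7 + 2.2Q.
Set SMC = demand: 47.7 + 2.2Q = 158.0 - 2.5Q → Q* = 23.4681.
Between Q* and Q_m the wedge SMC − demand runs linearly from 0 to MEC(Q_m), so the loss is a triangle.
DWL = ½ × 5.3226 × 25.0163 = 66.5759.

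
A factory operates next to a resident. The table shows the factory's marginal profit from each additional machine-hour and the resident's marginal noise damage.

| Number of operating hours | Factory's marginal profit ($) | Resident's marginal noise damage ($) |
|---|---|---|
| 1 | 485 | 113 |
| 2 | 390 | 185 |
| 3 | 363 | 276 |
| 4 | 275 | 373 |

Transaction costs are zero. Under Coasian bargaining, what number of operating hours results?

Bargaining reaches the level where marginal profit last exceeds marginal noise damage.
That holds through level 3 (363 ≥ 276) but not at 4 (275 < 373).

3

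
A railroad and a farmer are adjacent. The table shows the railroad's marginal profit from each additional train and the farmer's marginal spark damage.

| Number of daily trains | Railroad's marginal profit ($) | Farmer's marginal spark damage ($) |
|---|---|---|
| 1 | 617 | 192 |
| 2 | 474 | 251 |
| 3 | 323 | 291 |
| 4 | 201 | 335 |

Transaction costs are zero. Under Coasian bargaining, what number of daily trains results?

Bargaining reaches the level where marginal profit last exceeds marginal spark damage.
That holds through level 3 (323 ≥ 291) but not at 4 (201 < 335).

3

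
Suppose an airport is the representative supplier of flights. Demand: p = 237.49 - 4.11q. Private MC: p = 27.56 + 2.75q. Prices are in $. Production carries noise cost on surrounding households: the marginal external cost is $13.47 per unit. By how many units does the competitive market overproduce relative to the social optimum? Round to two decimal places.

1.96 units

Market equilibrium (private): 27.56 + 2.75q = 237.49 - 4.11q → q_m = 30.6020.
Social marginal cost = private MC + MEC = 41.03 + 2.75q.
Set SMC = demand: 41.03 + 2.75q = 237.49 - 4.11q → q* = 28.6385.
Gap = |30.6020 − 28.6385| = 1.9635.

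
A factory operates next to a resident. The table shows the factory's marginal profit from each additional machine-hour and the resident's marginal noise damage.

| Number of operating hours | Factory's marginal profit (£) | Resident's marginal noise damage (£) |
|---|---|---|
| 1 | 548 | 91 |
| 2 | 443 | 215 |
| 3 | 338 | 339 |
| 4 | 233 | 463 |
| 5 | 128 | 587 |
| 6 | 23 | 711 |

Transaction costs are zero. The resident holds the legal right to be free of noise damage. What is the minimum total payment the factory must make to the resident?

£306

Efficient level: marginal profit ≥ marginal noise damage through level 2, so k* = 2.
With the resident holding the right, the factory must at least compensate total damage at k*: 91 + 215 = 306.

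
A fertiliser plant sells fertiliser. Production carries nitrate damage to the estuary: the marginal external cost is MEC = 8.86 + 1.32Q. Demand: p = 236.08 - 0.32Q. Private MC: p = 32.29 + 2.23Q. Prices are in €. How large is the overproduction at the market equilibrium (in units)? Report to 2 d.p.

Market equilibrium (private): 32.29 + 2.23Q = 236.08 - 0.32Q → Q_m = 79.9176.
Social marginal cost = private MC + MEC = 41.15 + 3.55Q.
Set SMC = demand: 41.15 + 3.55Q = 236.08 - 0.32Q → Q* = 50.3695.
Gap = |79.9176 − 50.3695| = 29.5481.

29.55 units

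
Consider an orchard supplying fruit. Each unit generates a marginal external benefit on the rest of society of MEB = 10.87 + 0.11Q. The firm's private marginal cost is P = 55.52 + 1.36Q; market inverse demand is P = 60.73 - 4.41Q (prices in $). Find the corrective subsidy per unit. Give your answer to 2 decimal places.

Social marginal cost = private MC − MEB = 44.65 + 1.25Q.
Set SMC = demand: 44.65 + 1.25Q = 60.73 - 4.41Q → Q* = 2.8410.
The Pigouvian subsidy equals MEB at Q*: 10.87 + 0.11×2.8410 = 11.1825.

subsidy = $11.18 per unit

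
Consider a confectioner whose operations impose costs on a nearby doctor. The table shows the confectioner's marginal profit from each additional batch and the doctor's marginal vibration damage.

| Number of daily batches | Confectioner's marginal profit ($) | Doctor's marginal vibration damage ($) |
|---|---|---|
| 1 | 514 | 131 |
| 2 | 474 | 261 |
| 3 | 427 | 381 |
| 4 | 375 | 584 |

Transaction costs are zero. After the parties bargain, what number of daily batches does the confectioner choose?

Bargaining reaches the level where marginal profit last exceeds marginal vibration damage.
That holds through level 3 (427 ≥ 381) but not at 4 (375 < 584).

3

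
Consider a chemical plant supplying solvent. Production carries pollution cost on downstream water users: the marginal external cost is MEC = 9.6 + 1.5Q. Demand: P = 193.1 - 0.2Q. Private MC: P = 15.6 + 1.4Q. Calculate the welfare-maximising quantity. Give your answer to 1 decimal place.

Q* = 54.2

Social marginal cost = private MC + MEC = 25.2 + 2.9Q.
Set SMC = demand: 25.2 + 2.9Q = 193.1 - 0.2Q → Q* = 54.1613.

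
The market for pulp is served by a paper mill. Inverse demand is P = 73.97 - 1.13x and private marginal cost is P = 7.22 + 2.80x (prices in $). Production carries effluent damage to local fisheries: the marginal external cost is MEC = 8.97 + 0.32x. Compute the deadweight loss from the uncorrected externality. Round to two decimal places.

DWL = $24.41

Market equilibrium (private): 7.22 + 2.80x = 73.97 - 1.13x → x_m = 16.9847.
Social marginal cost = private MC + MEC = 16.19 + 3.12x.
Set SMC = demand: 16.19 + 3.12x = 73.97 - 1.13x → x* = 13.5953.
Between x* and x_m the wedge SMC − demand runs linearly from 0 to MEC(x_m), so the loss is a triangle.
DWL = ½ × 3.3894 × 14.4051 = 24.4123.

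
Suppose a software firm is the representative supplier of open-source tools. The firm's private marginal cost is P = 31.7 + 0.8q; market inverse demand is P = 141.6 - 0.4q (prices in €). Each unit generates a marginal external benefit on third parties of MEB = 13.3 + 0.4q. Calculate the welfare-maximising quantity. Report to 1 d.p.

q* = 154.0

Social marginal cost = private MC − MEB = 18.4 + 0.4q.
Set SMC = demand: 18.4 + 0.4q = 141.6 - 0.4q → q* = 154.0000.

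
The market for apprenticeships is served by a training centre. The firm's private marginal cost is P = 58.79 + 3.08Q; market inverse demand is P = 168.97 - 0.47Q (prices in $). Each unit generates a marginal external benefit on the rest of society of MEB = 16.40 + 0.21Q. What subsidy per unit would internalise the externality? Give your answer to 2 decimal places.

Social marginal cost = private MC − MEB = 42.39 + 2.87Q.
Set SMC = demand: 42.39 + 2.87Q = 168.97 - 0.47Q → Q* = 37.8982.
The Pigouvian subsidy equals MEB at Q*: 16.40 + 0.21×37.8982 = 24.3586.

subsidy = $24.36 per unit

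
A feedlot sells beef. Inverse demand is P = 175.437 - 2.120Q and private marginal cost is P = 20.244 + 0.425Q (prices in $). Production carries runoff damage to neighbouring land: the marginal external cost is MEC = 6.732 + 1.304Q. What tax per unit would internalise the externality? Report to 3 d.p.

Social marginal cost = private MC + MEC = 26.976 + 1.729Q.
Set SMC = demand: 26.976 + 1.729Q = 175.437 - 2.120Q → Q* = 38.5713.
The Pigouvian tax equals MEC at Q*: 6.732 + 1.304×38.5713 = 57.0290.

tax = $57.029 per unit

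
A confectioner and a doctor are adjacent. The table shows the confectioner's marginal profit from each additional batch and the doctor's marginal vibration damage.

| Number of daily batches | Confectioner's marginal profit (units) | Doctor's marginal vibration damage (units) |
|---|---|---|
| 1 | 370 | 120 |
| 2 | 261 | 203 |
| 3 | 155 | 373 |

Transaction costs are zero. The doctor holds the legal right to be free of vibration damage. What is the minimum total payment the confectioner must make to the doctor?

323

Efficient level: marginal profit ≥ marginal vibration damage through level 2, so k* = 2.
With the doctor holding the right, the confectioner must at least compensate total damage at k*: 120 + 203 = 323.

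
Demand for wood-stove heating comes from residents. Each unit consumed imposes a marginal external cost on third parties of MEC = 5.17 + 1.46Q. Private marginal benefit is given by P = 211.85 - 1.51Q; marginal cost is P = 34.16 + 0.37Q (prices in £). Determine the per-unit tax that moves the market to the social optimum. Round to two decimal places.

Social marginal benefit = demand − MEC = 206.68 - 2.97Q.
Set SMB = MC: 206.68 - 2.97Q = 34.16 + 0.37Q → Q* = 51.6527.
The Pigouvian tax equals MEC at Q*: 5.17 + 1.46×51.6527 = 80.5829.

tax = £80.58 per unit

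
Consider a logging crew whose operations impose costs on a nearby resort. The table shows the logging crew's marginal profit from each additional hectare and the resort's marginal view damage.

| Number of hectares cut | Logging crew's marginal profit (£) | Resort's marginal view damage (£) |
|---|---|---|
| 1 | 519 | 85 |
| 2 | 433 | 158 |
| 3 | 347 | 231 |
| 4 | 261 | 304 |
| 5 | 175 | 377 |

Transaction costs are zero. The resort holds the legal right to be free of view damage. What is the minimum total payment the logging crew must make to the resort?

£474

Efficient level: marginal profit ≥ marginal view damage through level 3, so k* = 3.
With the resort holding the right, the logging crew must at least compensate total damage at k*: 85 + 158 + 231 = 474.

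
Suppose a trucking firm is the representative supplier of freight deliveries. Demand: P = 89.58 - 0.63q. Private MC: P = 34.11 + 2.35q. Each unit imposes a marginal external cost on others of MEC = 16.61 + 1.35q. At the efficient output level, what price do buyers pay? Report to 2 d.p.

Social marginal cost = private MC + MEC = 50.72 + 3.70q.
Set SMC = demand: 50.72 + 3.70q = 89.58 - 0.63q → q* = 8.9746.
Consumer price on the demand curve at q*: 89.58 − 0.63×8.9746 = 83.9260.

P = 83.93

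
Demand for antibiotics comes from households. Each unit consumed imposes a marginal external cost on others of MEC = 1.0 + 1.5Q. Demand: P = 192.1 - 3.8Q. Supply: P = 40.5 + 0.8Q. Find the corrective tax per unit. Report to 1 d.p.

tax = 38.0 per unit

Social marginal benefit = demand − MEC = 191.1 - 5.3Q.
Set SMB = MC: 191.1 - 5.3Q = 40.5 + 0.8Q → Q* = 24.6885.
The Pigouvian tax equals MEC at Q*: 1.0 + 1.5×24.6885 = 38.0328.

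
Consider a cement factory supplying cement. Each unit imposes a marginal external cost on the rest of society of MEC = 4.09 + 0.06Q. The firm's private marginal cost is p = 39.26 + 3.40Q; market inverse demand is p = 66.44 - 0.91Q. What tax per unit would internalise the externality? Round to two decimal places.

Social marginal cost = private MC + MEC = 43.35 + 3.46Q.
Set SMC = demand: 43.35 + 3.46Q = 66.44 - 0.91Q → Q* = 5.2838.
The Pigouvian tax equals MEC at Q*: 4.09 + 0.06×5.2838 = 4.4070.

tax = 4.41 per unit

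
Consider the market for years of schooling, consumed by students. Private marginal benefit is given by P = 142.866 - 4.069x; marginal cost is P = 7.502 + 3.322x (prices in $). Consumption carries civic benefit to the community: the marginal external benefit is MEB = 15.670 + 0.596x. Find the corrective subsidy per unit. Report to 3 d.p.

Social marginal benefit = demand + MEB = 158.536 - 3.473x.
Set SMB = MC: 158.536 - 3.473x = 7.502 + 3.322x → x* = 22.2272.
The Pigouvian subsidy equals MEB at x*: 15.670 + 0.596×22.2272 = 28.9174.

subsidy = $28.917 per unit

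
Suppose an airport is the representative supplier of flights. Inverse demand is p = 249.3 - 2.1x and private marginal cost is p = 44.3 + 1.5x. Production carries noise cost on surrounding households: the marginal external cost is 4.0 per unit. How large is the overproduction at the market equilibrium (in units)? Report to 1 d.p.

1.1 units

Market equilibrium (private): 44.3 + 1.5x = 249.3 - 2.1x → x_m = 56.9444.
Social marginal cost = private MC + MEC = 48.3 + 1.5x.
Set SMC = demand: 48.3 + 1.5x = 249.3 - 2.1x → x* = 55.8333.
Gap = |56.9444 − 55.8333| = 1.1111.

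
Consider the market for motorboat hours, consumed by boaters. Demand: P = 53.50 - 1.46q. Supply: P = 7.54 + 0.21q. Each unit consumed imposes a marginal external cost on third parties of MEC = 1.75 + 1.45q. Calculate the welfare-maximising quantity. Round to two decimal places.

Social marginal benefit = demand − MEC = 51.75 - 2.91q.
Set SMB = MC: 51.75 - 2.91q = 7.54 + 0.21q → q* = 14.1699.

q* = 14.17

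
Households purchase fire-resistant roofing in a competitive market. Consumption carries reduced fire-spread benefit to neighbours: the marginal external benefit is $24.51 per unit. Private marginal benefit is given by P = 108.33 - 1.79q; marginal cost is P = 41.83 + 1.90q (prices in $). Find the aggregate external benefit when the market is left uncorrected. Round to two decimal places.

Market equilibrium (private): 41.83 + 1.90q = 108.33 - 1.79q → q_m = 18.0217.
Total external benefit = MEB × q_m = 24.51 × 18.0217 = 441.7119.

$441.71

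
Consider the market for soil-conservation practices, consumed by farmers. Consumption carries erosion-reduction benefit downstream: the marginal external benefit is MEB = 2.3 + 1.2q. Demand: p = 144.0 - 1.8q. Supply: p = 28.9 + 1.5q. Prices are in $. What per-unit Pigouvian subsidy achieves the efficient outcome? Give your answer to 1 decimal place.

subsidy = $69.4 per unit

Social marginal benefit = demand + MEB = 146.3 - 0.6q.
Set SMB = MC: 146.3 - 0.6q = 28.9 + 1.5q → q* = 55.9048.
The Pigouvian subsidy equals MEB at q*: 2.3 + 1.2×55.9048 = 69.3858.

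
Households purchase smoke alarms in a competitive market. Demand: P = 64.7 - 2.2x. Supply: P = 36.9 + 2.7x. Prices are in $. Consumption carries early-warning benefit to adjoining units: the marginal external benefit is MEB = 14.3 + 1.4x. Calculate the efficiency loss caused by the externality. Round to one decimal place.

Market equilibrium (private): 36.9 + 2.7x = 64.7 - 2.2x → x_m = 5.6735.
Social marginal benefit = demand + MEB = 79.0 - 0.8x.
Set SMB = MC: 79.0 - 0.8x = 36.9 + 2.7x → x* = 12.0286.
Height of the DWL triangle at x_m is SMB(x_m) − MC(x_m) = MEB(x_m) = 22.2429.
DWL = ½ × 6.3551 × 22.2429 = 70.6779.

DWL = $70.7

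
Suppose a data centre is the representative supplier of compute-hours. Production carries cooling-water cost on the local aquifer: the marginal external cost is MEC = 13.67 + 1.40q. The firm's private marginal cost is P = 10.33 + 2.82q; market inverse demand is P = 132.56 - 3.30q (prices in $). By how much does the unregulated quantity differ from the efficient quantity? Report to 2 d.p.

5.54 units

Market equilibrium (private): 10.33 + 2.82q = 132.56 - 3.30q → q_m = 19.9722.
Social marginal cost = private MC + MEC = 24.00 + 4.22q.
Set SMC = demand: 24.00 + 4.22q = 132.56 - 3.30q → q* = 14.4362.
Gap = |19.9722 − 14.4362| = 5.5360.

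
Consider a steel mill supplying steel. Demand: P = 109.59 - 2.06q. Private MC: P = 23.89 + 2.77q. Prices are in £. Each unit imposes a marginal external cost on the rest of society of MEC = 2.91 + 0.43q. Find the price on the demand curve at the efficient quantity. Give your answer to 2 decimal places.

Social marginal cost = private MC + MEC = 26.80 + 3.20q.
Set SMC = demand: 26.80 + 3.20q = 109.59 - 2.06q → q* = 15.7395.
Consumer price on the demand curve at q*: 109.59 − 2.06×15.7395 = 77.1666.

P = £77.17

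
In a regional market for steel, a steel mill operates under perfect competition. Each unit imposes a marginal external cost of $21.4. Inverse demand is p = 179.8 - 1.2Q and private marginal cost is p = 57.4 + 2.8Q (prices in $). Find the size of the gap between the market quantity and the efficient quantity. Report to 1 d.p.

5.4 units

Market equilibrium (private): 57.4 + 2.8Q = 179.8 - 1.2Q → Q_m = 30.6000.
Social marginal cost = private MC + MEC = 78.8 + 2.8Q.
Set SMC = demand: 78.8 + 2.8Q = 179.8 - 1.2Q → Q* = 25.2500.
Gap = |30.6000 − 25.2500| = 5.3500.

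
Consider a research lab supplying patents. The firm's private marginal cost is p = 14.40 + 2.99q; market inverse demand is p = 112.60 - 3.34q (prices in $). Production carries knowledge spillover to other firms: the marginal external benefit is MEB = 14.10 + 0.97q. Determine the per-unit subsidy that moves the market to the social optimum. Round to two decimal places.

subsidy = $34.42 per unit

Social marginal cost = private MC − MEB = 0.30 + 2.02q.
Set SMC = demand: 0.30 + 2.02q = 112.60 - 3.34q → q* = 20.9515.
The Pigouvian subsidy equals MEB at q*: 14.10 + 0.97×20.9515 = 34.4230.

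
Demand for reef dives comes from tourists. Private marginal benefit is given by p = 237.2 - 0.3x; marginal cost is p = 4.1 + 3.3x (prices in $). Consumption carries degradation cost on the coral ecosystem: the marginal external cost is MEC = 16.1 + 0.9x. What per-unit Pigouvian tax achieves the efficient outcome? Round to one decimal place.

tax = $59.5 per unit

Social marginal benefit = demand − MEC = 221.1 - 1.2x.
Set SMB = MC: 221.1 - 1.2x = 4.1 + 3.3x → x* = 48.2222.
The Pigouvian tax equals MEC at x*: 16.1 + 0.9×48.2222 = 59.5000.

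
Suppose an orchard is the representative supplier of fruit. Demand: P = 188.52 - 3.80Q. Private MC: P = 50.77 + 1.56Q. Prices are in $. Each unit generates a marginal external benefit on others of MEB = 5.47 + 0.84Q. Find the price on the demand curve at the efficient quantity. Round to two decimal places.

Social marginal cost = private MC − MEB = 45.30 + 0.72Q.
Set SMC = demand: 45.30 + 0.72Q = 188.52 - 3.80Q → Q* = 31.6858.
Consumer price on the demand curve at Q*: 188.52 − 3.80×31.6858 = 68.1140.

P = $68.11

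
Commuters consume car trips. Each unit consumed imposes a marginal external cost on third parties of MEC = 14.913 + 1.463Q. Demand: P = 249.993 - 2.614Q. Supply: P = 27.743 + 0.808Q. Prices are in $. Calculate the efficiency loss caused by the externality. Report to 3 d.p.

DWL = $1236.933

Market equilibrium (private): 27.743 + 0.808Q = 249.993 - 2.614Q → Q_m = 64.9474.
Social marginal benefit = demand − MEC = 235.080 - 4.077Q.
Set SMB = MC: 235.080 - 4.077Q = 27.743 + 0.808Q → Q* = 42.4436.
Height of the DWL triangle at Q_m is MC(Q_m) − SMB(Q_m) = MEC(Q_m) = 109.9310.
DWL = ½ × 22.5038 × 109.9310 = 1236.9326.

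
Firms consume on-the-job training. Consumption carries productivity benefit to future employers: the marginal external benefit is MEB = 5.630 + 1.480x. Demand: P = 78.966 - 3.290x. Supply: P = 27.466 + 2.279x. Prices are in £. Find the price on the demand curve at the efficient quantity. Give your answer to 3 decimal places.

Social marginal benefit = demand + MEB = 84.596 - 1.810x.
Set SMB = MC: 84.596 - 1.810x = 27.466 + 2.279x → x* = 13.9716.
Consumer price on the demand curve at x*: 78.966 − 3.290×13.9716 = 32.9994.

P = £32.999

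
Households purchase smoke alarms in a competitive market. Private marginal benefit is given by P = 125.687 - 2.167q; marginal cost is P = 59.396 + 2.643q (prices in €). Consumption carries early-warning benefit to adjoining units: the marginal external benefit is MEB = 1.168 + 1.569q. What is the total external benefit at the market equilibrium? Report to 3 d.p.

Market equilibrium (private): 59.396 + 2.643q = 125.687 - 2.167q → q_m = 13.7819.
Total external benefit = ∫₀^{q_m} (1.168 + 1.569q) dq = 1.168×13.7819 + ½×1.569×13.7819² = 165.1058.

€165.106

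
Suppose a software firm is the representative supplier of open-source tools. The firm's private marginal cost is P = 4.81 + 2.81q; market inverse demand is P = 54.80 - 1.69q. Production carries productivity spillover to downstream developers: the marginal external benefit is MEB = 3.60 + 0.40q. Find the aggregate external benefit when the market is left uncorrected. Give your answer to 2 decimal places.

64.67

Market equilibrium (private): 4.81 + 2.81q = 54.80 - 1.69q → q_m = 11.1089.
Total external benefit = ∫₀^{q_m} (3.60 + 0.40q) dq = 3.60×11.1089 + ½×0.40×11.1089² = 64.6736.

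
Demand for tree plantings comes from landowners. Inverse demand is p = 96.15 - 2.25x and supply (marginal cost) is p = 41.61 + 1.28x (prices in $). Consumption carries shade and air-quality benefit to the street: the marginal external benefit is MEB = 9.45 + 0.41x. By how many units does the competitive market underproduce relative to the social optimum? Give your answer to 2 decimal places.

Market equilibrium (private): 41.61 + 1.28x = 96.15 - 2.25x → x_m = 15.4504.
Social marginal benefit = demand + MEB = 105.60 - 1.84x.
Set SMB = MC: 105.60 - 1.84x = 41.61 + 1.28x → x* = 20.5096.
Gap = |15.4504 − 20.5096| = 5.0592.

5.06 units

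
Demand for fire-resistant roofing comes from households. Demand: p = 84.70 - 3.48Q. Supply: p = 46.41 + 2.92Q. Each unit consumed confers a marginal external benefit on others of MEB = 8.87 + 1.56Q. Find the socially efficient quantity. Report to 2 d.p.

Q* = 9.74

Social marginal benefit = demand + MEB = 93.57 - 1.92Q.
Set SMB = MC: 93.57 - 1.92Q = 46.41 + 2.92Q → Q* = 9.7438.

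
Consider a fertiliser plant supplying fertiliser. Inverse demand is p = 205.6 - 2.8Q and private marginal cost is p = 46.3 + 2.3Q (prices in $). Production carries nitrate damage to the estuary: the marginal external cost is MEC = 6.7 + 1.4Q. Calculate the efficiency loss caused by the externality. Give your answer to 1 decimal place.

DWL = $195.6

Market equilibrium (private): 46.3 + 2.3Q = 205.6 - 2.8Q → Q_m = 31.2353.
Social marginal cost = private MC + MEC = 53.0 + 3.7Q.
Set SMC = demand: 53.0 + 3.7Q = 205.6 - 2.8Q → Q* = 23.4769.
The loss is the area between SMC and demand from Q* to Q_m; with linear curves that's a triangle of height MEC(Q_m).
DWL = ½ × 7.7584 × 50.4294 = 195.6257.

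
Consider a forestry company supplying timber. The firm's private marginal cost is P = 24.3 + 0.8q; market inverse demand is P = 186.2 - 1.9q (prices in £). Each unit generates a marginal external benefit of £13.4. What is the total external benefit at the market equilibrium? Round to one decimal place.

Market equilibrium (private): 24.3 + 0.8q = 186.2 - 1.9q → q_m = 59.9630.
Total external benefit = MEB × q_m = 13.4 × 59.9630 = 803.5042.

£803.5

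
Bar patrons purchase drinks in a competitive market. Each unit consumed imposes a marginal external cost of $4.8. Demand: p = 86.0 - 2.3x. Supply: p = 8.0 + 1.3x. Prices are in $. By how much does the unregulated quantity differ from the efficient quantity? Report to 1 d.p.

Market equilibrium (private): 8.0 + 1.3x = 86.0 - 2.3x → x_m = 21.6667.
Social marginal benefit = demand − MEC = 81.2 - 2.3x.
Set SMB = MC: 81.2 - 2.3x = 8.0 + 1.3x → x* = 20.3333.
Gap = |21.6667 − 20.3333| = 1.3334.

1.3 units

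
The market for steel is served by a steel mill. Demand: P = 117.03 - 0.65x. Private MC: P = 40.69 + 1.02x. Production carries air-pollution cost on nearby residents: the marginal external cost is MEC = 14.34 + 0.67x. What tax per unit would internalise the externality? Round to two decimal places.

tax = 32.09 per unit

Social marginal cost = private MC + MEC = 55.03 + 1.69x.
Set SMC = demand: 55.03 + 1.69x = 117.03 - 0.65x → x* = 26.4957.
The Pigouvian tax equals MEC at x*: 14.34 + 0.67×26.4957 = 32.0921.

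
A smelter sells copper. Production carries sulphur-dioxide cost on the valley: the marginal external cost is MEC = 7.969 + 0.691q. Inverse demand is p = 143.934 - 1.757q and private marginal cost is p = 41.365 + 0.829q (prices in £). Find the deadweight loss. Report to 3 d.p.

DWL = £190.949

Market equilibrium (private): 41.365 + 0.829q = 143.934 - 1.757q → q_m = 39.6632.
Social marginal cost = private MC + MEC = 49.334 + 1.520q.
Set SMC = demand: 49.334 + 1.520q = 143.934 - 1.757q → q* = 28.8679.
Between q* and q_m the wedge SMC − demand runs linearly from 0 to MEC(q_m), so the loss is a triangle.
DWL = ½ × 10.7953 × 35.3763 = 190.9489.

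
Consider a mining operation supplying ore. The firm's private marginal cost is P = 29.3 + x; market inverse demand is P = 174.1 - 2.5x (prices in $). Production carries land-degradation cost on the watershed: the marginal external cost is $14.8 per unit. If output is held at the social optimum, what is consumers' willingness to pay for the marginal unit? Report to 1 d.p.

Social marginal cost = private MC + MEC = 44.1 + x.
Set SMC = demand: 44.1 + x = 174.1 - 2.5x → x* = 37.1429.
Consumer price on the demand curve at x*: 174.1 − 2.5×37.1429 = 81.2428.

P = $81.2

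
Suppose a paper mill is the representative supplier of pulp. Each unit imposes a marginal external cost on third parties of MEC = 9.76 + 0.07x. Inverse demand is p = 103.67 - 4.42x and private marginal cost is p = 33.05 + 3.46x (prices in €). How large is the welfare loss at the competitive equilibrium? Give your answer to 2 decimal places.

DWL = €6.79

Market equilibrium (private): 33.05 + 3.46x = 103.67 - 4.42x → x_m = 8.9619.
Social marginal cost = private MC + MEC = 42.81 + 3.53x.
Set SMC = demand: 42.81 + 3.53x = 103.67 - 4.42x → x* = 7.6553.
The loss is the area between SMC and demand from x* to x_m; with linear curves that's a triangle of height MEC(x_m).
DWL = ½ × 1.3066 × 10.3873 = 6.7860.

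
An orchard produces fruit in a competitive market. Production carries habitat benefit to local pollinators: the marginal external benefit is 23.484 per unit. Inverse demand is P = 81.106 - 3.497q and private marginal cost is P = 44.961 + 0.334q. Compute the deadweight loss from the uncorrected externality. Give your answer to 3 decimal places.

DWL = 71.978

Market equilibrium (private): 44.961 + 0.334q = 81.106 - 3.497q → q_m = 9.4349.
Social marginal cost = private MC − MEB = 21.477 + 0.334q.
Set SMC = demand: 21.477 + 0.334q = 81.106 - 3.497q → q* = 15.5649.
The welfare-loss triangle has base |q_m − q*| and height MEB(q_m) (the vertical gap between SMC and demand is zero at q* and MEB at q_m).
DWL = ½ × 6.1300 × 23.4840 = 71.9785.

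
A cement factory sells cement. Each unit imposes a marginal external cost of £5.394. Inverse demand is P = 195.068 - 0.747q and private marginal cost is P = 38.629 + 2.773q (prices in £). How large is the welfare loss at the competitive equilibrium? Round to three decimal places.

Market equilibrium (private): 38.629 + 2.773q = 195.068 - 0.747q → q_m = 44.4429.
Social marginal cost = private MC + MEC = 44.023 + 2.773q.
Set SMC = demand: 44.023 + 2.773q = 195.068 - 0.747q → q* = 42.9105.
Height of the DWL triangle at q_m is SMC(q_m) − demand(q_m) = MEC(q_m) = 5.3940.
DWL = ½ × 1.5324 × 5.3940 = 4.1329.

DWL = £4.133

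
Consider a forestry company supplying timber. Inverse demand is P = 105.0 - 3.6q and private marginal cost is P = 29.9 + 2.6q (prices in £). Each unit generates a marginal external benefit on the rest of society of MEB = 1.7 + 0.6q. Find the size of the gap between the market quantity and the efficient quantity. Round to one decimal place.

Market equilibrium (private): 29.9 + 2.6q = 105.0 - 3.6q → q_m = 12.1129.
Social marginal cost = private MC − MEB = 28.2 + 2.0q.
Set SMC = demand: 28.2 + 2.0q = 105.0 - 3.6q → q* = 13.7143.
Gap = |12.1129 − 13.7143| = 1.6014.

1.6 units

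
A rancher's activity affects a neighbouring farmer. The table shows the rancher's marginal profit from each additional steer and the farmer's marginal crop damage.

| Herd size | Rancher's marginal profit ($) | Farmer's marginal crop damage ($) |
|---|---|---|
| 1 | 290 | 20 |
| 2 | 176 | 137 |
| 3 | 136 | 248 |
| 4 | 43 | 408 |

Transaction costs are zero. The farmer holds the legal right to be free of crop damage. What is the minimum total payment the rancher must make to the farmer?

Efficient level: marginal profit ≥ marginal crop damage through level 2, so k* = 2.
With the farmer holding the right, the rancher must at least compensate total damage at k*: 20 + 137 = 157.

$157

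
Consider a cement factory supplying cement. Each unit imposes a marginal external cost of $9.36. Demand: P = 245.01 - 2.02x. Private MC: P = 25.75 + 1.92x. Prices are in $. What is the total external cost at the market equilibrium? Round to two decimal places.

Market equilibrium (private): 25.75 + 1.92x = 245.01 - 2.02x → x_m = 55.6497.
Total external cost = MEC × x_m = 9.36 × 55.6497 = 520.8812.

$520.88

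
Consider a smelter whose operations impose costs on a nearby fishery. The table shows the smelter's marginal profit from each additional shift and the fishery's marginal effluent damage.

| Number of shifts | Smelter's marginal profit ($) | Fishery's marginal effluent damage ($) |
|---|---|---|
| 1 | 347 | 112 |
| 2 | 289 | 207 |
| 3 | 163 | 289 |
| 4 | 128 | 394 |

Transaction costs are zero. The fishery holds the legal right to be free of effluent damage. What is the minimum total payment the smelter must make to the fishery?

Efficient level: marginal profit ≥ marginal effluent damage through level 2, so k* = 2.
With the fishery holding the right, the smelter must at least compensate total damage at k*: 112 + 207 = 319.

$319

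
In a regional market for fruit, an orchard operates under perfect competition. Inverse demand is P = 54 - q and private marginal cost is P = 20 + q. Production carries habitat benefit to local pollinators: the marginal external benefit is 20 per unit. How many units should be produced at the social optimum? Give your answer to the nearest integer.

q* = 27

Social marginal cost = private MC − MEB = 0 + q.
Set SMC = demand: 0 + q = 54 - q → q* = 27.0000.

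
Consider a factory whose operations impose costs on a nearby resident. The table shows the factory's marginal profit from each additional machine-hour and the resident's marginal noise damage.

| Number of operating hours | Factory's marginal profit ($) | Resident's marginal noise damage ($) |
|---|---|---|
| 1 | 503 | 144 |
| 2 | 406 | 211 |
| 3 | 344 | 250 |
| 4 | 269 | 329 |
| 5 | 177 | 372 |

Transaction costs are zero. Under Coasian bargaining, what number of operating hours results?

Bargaining reaches the level where marginal profit last exceeds marginal noise damage.
That holds through level 3 (344 ≥ 250) but not at 4 (269 < 329).

3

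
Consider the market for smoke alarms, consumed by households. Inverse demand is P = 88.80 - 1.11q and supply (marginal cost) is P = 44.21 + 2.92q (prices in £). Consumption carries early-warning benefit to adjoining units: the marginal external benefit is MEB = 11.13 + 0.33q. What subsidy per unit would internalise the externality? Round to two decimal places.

subsidy = £16.10 per unit

Social marginal benefit = demand + MEB = 99.93 - 0.78q.
Set SMB = MC: 99.93 - 0.78q = 44.21 + 2.92q → q* = 15.0595.
The Pigouvian subsidy equals MEB at q*: 11.13 + 0.33×15.0595 = 16.0996.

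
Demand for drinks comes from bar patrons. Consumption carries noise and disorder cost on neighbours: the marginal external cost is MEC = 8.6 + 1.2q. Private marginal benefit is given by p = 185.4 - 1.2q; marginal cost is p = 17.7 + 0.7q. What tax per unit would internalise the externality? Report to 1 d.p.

Social marginal benefit = demand − MEC = 176.8 - 2.4q.
Set SMB = MC: 176.8 - 2.4q = 17.7 + 0.7q → q* = 51.3226.
The Pigouvian tax equals MEC at q*: 8.6 + 1.2×51.3226 = 70.1871.

tax = 70.2 per unit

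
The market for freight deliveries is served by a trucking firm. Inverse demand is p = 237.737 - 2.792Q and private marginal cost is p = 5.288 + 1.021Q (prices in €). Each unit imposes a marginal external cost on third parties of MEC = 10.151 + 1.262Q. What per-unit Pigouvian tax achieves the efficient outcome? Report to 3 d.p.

Social marginal cost = private MC + MEC = 15.439 + 2.283Q.
Set SMC = demand: 15.439 + 2.283Q = 237.737 - 2.792Q → Q* = 43.8026.
The Pigouvian tax equals MEC at Q*: 10.151 + 1.262×43.8026 = 65.4299.

tax = €65.430 per unit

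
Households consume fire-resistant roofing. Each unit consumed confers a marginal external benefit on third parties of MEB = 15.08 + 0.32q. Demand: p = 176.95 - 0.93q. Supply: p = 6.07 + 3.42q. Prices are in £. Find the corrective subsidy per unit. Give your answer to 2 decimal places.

subsidy = £29.85 per unit

Social marginal benefit = demand + MEB = 192.03 - 0.61q.
Set SMB = MC: 192.03 - 0.61q = 6.07 + 3.42q → q* = 46.1439.
The Pigouvian subsidy equals MEB at q*: 15.08 + 0.32×46.1439 = 29.8460.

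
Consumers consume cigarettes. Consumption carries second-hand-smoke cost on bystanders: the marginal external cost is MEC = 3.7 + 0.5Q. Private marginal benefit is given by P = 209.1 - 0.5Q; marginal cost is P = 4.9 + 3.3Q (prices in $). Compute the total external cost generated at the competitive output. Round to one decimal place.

Market equilibrium (private): 4.9 + 3.3Q = 209.1 - 0.5Q → Q_m = 53.7368.
Total external cost = ∫₀^{Q_m} (3.7 + 0.5Q) dQ = 3.7×53.7368 + ½×0.5×53.7368² = 920.7371.

$920.7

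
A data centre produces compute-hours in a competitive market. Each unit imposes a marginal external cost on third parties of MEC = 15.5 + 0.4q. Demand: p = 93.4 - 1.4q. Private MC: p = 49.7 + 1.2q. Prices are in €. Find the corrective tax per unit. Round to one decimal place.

tax = €19.3 per unit

Social marginal cost = private MC + MEC = 65.2 + 1.6q.
Set SMC = demand: 65.2 + 1.6q = 93.4 - 1.4q → q* = 9.4000.
The Pigouvian tax equals MEC at q*: 15.5 + 0.4×9.4000 = 19.2600.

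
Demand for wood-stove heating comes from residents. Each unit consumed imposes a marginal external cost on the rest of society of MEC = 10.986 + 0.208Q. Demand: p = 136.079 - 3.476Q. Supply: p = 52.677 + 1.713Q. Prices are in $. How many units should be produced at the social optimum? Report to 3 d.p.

Q* = 13.418

Social marginal benefit = demand − MEC = 125.093 - 3.684Q.
Set SMB = MC: 125.093 - 3.684Q = 52.677 + 1.713Q → Q* = 13.4178.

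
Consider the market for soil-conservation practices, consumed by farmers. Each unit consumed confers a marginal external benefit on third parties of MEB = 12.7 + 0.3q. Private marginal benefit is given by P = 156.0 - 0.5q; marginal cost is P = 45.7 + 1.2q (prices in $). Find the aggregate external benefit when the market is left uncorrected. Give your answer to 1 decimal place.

$1455.5

Market equilibrium (private): 45.7 + 1.2q = 156.0 - 0.5q → q_m = 64.8824.
Total external benefit = ∫₀^{q_m} (12.7 + 0.3q) dq = 12.7×64.8824 + ½×0.3×64.8824² = 1455.4654.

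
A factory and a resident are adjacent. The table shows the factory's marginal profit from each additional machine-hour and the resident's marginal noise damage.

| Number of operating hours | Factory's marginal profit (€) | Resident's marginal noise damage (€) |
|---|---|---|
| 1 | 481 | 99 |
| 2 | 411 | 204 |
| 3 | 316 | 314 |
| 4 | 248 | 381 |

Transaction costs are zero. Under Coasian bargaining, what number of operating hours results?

3

Bargaining reaches the level where marginal profit last exceeds marginal noise damage.
That holds through level 3 (316 ≥ 314) but not at 4 (248 < 381).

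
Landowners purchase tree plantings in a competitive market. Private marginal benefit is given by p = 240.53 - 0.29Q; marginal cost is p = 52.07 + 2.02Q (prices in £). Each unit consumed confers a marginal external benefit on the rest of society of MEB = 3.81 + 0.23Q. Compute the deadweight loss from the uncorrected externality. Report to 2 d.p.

Market equilibrium (private): 52.07 + 2.02Q = 240.53 - 0.29Q → Q_m = 81.5844.
Social marginal benefit = demand + MEB = 244.34 - 0.06Q.
Set SMB = MC: 244.34 - 0.06Q = 52.07 + 2.02Q → Q* = 92.4375.
Height of the DWL triangle at Q_m is SMB(Q_m) − MC(Q_m) = MEB(Q_m) = 22.5744.
DWL = ½ × 10.8531 × 22.5744 = 122.5011.

DWL = £122.50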